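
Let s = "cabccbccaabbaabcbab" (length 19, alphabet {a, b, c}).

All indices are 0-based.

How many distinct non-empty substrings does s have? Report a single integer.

rank→(start, suffix):
  0 → (8, 'aabbaabcbab')
  1 → (12, 'aabcbab')
  2 → (17, 'ab')
  3 → (9, 'abbaabcbab')
  4 → (13, 'abcbab')
  5 → (1, 'abccbccaabbaabcbab')
  6 → (18, 'b')
  7 → (11, 'baabcbab')
  8 → (16, 'bab')
  9 → (10, 'bbaabcbab')
  10 → (14, 'bcbab')
  11 → (5, 'bccaabbaabcbab')
  12 → (2, 'bccbccaabbaabcbab')
  13 → (7, 'caabbaabcbab')
  14 → (0, 'cabccbccaabbaabcbab')
  15 → (15, 'cbab')
  16 → (4, 'cbccaabbaabcbab')
  17 → (6, 'ccaabbaabcbab')
  18 → (3, 'ccbccaabbaabcbab')

SA = [8, 12, 17, 9, 13, 1, 18, 11, 16, 10, 14, 5, 2, 7, 0, 15, 4, 6, 3]
[i] adj suffixes → lcp
  [1] 8/12 → 3 ('aab')
  [2] 12/17 → 1 ('a')
  [3] 17/9 → 2 ('ab')
  [4] 9/13 → 2 ('ab')
  [5] 13/1 → 3 ('abc')
  [6] 1/18 → 0 ('')
  [7] 18/11 → 1 ('b')
  [8] 11/16 → 2 ('ba')
  [9] 16/10 → 1 ('b')
  [10] 10/14 → 1 ('b')
  [11] 14/5 → 2 ('bc')
  [12] 5/2 → 3 ('bcc')
  [13] 2/7 → 0 ('')
  [14] 7/0 → 2 ('ca')
  [15] 0/15 → 1 ('c')
  [16] 15/4 → 2 ('cb')
  [17] 4/6 → 1 ('c')
  [18] 6/3 → 2 ('cc')

n(n+1)/2 = 19·20/2 = 190
Σ LCP = 0 + 3 + 1 + 2 + 2 + 3 + 0 + 1 + 2 + 1 + 1 + 2 + 3 + 0 + 2 + 1 + 2 + 1 + 2 = 29
distinct = 190 − 29 = 161

161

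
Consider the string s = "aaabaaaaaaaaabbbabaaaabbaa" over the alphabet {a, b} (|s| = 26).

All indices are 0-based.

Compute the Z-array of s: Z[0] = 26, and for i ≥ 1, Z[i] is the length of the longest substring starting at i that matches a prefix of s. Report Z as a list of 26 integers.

Z[0]=26
i=1: outside box; Z[1]=2 grow→box=[1,3)
i=2: min(r-i=1, Z[1]=2)=1; Z[2]=1
i=3: outside box; Z[3]=0
i=4: outside box; Z[4]=3 grow→box=[4,7)
i=5: min(r-i=2, Z[1]=2)=2; Z[5]=3 grow→box=[5,8)
i=6: min(r-i=2, Z[1]=2)=2; Z[6]=3 grow→box=[6,9)
i=7: min(r-i=2, Z[1]=2)=2; Z[7]=3 grow→box=[7,10)
i=8: min(r-i=2, Z[1]=2)=2; Z[8]=3 grow→box=[8,11)
i=9: min(r-i=2, Z[1]=2)=2; Z[9]=3 grow→box=[9,12)
i=10: min(r-i=2, Z[1]=2)=2; Z[10]=4 grow→box=[10,14)
i=11: min(r-i=3, Z[1]=2)=2; Z[11]=2
i=12: min(r-i=2, Z[2]=1)=1; Z[12]=1
i=13: min(r-i=1, Z[3]=0)=0; Z[13]=0
i=14: outside box; Z[14]=0
i=15: outside box; Z[15]=0
i=16: outside box; Z[16]=1 grow→box=[16,17)
i=17: outside box; Z[17]=0
i=18: outside box; Z[18]=3 grow→box=[18,21)
i=19: min(r-i=2, Z[1]=2)=2; Z[19]=4 grow→box=[19,23)
i=20: min(r-i=3, Z[1]=2)=2; Z[20]=2
i=21: min(r-i=2, Z[2]=1)=1; Z[21]=1
i=22: min(r-i=1, Z[3]=0)=0; Z[22]=0
i=23: outside box; Z[23]=0
i=24: outside box; Z[24]=2 grow→box=[24,26)
i=25: min(r-i=1, Z[1]=2)=1; Z[25]=1

[26, 2, 1, 0, 3, 3, 3, 3, 3, 3, 4, 2, 1, 0, 0, 0, 1, 0, 3, 4, 2, 1, 0, 0, 2, 1]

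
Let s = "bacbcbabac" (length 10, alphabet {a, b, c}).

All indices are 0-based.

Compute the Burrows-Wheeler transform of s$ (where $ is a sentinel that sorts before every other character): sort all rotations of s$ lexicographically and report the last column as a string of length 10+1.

rank  rotation     last
    0  $bacbcbabac  c
    1  abac$bacbcb  b
    2  ac$bacbcbab  b
    3  acbcbabac$b  b
    4  babac$bacbc  c
    5  bac$bacbcba  a
    6  bacbcbabac$  $
    7  bcbabac$bac  c
    8  c$bacbcbaba  a
    9  cbabac$bacb  b
   10  cbcbabac$ba  a

cbbbca$caba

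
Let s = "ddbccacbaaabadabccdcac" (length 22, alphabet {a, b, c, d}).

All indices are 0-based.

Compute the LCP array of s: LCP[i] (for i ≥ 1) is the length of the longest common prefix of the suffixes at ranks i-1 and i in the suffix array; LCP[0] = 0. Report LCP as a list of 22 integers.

[0, 2, 1, 2, 1, 2, 1, 0, 2, 1, 3, 0, 1, 3, 1, 1, 2, 1, 0, 1, 1, 1]

sorted suffixes:
  #0 SA[0]=8  'aaabadabccdcac'
  #1 SA[1]=9  'aabadabccdcac'
  #2 SA[2]=10  'abadabccdcac'
  #3 SA[3]=14  'abccdcac'
  #4 SA[4]=20  'ac'
  #5 SA[5]=5  'acbaaabadabccdcac'
  #6 SA[6]=12  'adabccdcac'
  #7 SA[7]=7  'baaabadabccdcac'
  #8 SA[8]=11  'badabccdcac'
  #9 SA[9]=2  'bccacbaaabadabccdcac'
  #10 SA[10]=15  'bccdcac'
  #11 SA[11]=21  'c'
  #12 SA[12]=19  'cac'
  #13 SA[13]=4  'cacbaaabadabccdcac'
  #14 SA[14]=6  'cbaaabadabccdcac'
  #15 SA[15]=3  'ccacbaaabadabccdcac'
  #16 SA[16]=16  'ccdcac'
  #17 SA[17]=17  'cdcac'
  #18 SA[18]=13  'dabccdcac'
  #19 SA[19]=1  'dbccacbaaabadabccdcac'
  #20 SA[20]=18  'dcac'
  #21 SA[21]=0  'ddbccacbaaabadabccdcac'

SA = [8, 9, 10, 14, 20, 5, 12, 7, 11, 2, 15, 21, 19, 4, 6, 3, 16, 17, 13, 1, 18, 0]
rank  pair      lcp
   1  s[8:],s[9:]  2  'aa'
   2  s[9:],s[10:]  1  'a'
   3  s[10:],s[14:]  2  'ab'
   4  s[14:],s[20:]  1  'a'
   5  s[20:],s[5:]  2  'ac'
   6  s[5:],s[12:]  1  'a'
   7  s[12:],s[7:]  0  ''
   8  s[7:],s[11:]  2  'ba'
   9  s[11:],s[2:]  1  'b'
  10  s[2:],s[15:]  3  'bcc'
  11  s[15:],s[21:]  0  ''
  12  s[21:],s[19:]  1  'c'
  13  s[19:],s[4:]  3  'cac'
  14  s[4:],s[6:]  1  'c'
  15  s[6:],s[3:]  1  'c'
  16  s[3:],s[16:]  2  'cc'
  17  s[16:],s[17:]  1  'c'
  18  s[17:],s[13:]  0  ''
  19  s[13:],s[1:]  1  'd'
  20  s[1:],s[18:]  1  'd'
  21  s[18:],s[0:]  1  'd'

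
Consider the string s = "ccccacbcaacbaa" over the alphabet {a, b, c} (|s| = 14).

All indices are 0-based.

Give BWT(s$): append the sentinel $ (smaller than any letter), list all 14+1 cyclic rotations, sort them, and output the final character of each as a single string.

rank  rotation         last
    0  $ccccacbcaacbaa  a
    1  a$ccccacbcaacba  a
    2  aa$ccccacbcaacb  b
    3  aacbaa$ccccacbc  c
    4  acbaa$ccccacbca  a
    5  acbcaacbaa$cccc  c
    6  baa$ccccacbcaac  c
    7  bcaacbaa$ccccac  c
    8  caacbaa$ccccacb  b
    9  cacbcaacbaa$ccc  c
   10  cbaa$ccccacbcaa  a
   11  cbcaacbaa$cccca  a
   12  ccacbcaacbaa$cc  c
   13  cccacbcaacbaa$c  c
   14  ccccacbcaacbaa$  $

aabcacccbcaacc$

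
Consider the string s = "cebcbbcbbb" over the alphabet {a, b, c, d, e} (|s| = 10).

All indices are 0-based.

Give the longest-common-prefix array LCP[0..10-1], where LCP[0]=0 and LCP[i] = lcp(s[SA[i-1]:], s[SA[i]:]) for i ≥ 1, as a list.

[0, 1, 2, 2, 1, 4, 0, 3, 1, 0]

rank | idx | suffix
   0 |   9 | b
   1 |   8 | bb
   2 |   7 | bbb
   3 |   4 | bbcbbb
   4 |   5 | bcbbb
   5 |   2 | bcbbcbbb
   6 |   6 | cbbb
   7 |   3 | cbbcbbb
   8 |   0 | cebcbbcbbb
   9 |   1 | ebcbbcbbb

SA = [9, 8, 7, 4, 5, 2, 6, 3, 0, 1]
rank  pair      lcp
   1  s[9:],s[8:]  1  'b'
   2  s[8:],s[7:]  2  'bb'
   3  s[7:],s[4:]  2  'bb'
   4  s[4:],s[5:]  1  'b'
   5  s[5:],s[2:]  4  'bcbb'
   6  s[2:],s[6:]  0  ''
   7  s[6:],s[3:]  3  'cbb'
   8  s[3:],s[0:]  1  'c'
   9  s[0:],s[1:]  0  ''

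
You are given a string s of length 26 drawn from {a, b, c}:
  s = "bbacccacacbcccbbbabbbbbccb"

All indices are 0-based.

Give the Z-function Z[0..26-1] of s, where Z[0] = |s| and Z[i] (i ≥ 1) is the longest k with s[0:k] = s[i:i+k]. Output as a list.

[26, 1, 0, 0, 0, 0, 0, 0, 0, 0, 1, 0, 0, 0, 2, 3, 1, 0, 2, 2, 2, 2, 1, 0, 0, 1]

Z[0]=26
i=1: outside box; Z[1]=1 grow→box=[1,2)
i=2: outside box; Z[2]=0
i=3: outside box; Z[3]=0
i=4: outside box; Z[4]=0
i=5: outside box; Z[5]=0
i=6: outside box; Z[6]=0
i=7: outside box; Z[7]=0
i=8: outside box; Z[8]=0
i=9: outside box; Z[9]=0
i=10: outside box; Z[10]=1 grow→box=[10,11)
i=11: outside box; Z[11]=0
i=12: outside box; Z[12]=0
i=13: outside box; Z[13]=0
i=14: outside box; Z[14]=2 grow→box=[14,16)
i=15: min(r-i=1, Z[1]=1)=1; Z[15]=3 grow→box=[15,18)
i=16: min(r-i=2, Z[1]=1)=1; Z[16]=1
i=17: min(r-i=1, Z[2]=0)=0; Z[17]=0
i=18: outside box; Z[18]=2 grow→box=[18,20)
i=19: min(r-i=1, Z[1]=1)=1; Z[19]=2 grow→box=[19,21)
i=20: min(r-i=1, Z[1]=1)=1; Z[20]=2 grow→box=[20,22)
i=21: min(r-i=1, Z[1]=1)=1; Z[21]=2 grow→box=[21,23)
i=22: min(r-i=1, Z[1]=1)=1; Z[22]=1
i=23: outside box; Z[23]=0
i=24: outside box; Z[24]=0
i=25: outside box; Z[25]=1 grow→box=[25,26)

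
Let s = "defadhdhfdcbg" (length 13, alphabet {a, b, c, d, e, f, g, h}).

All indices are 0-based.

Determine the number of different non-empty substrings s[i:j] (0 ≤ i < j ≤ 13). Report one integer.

85

rank→(start, suffix):
  0 → (3, 'adhdhfdcbg')
  1 → (11, 'bg')
  2 → (10, 'cbg')
  3 → (9, 'dcbg')
  4 → (0, 'defadhdhfdcbg')
  5 → (4, 'dhdhfdcbg')
  6 → (6, 'dhfdcbg')
  7 → (1, 'efadhdhfdcbg')
  8 → (2, 'fadhdhfdcbg')
  9 → (8, 'fdcbg')
  10 → (12, 'g')
  11 → (5, 'hdhfdcbg')
  12 → (7, 'hfdcbg')

SA = [3, 11, 10, 9, 0, 4, 6, 1, 2, 8, 12, 5, 7]
i: (SA[i-1],SA[i]) lcp shared
  1: (3,11) 0 ''
  2: (11,10) 0 ''
  3: (10,9) 0 ''
  4: (9,0) 1 'd'
  5: (0,4) 1 'd'
  6: (4,6) 2 'dh'
  7: (6,1) 0 ''
  8: (1,2) 0 ''
  9: (2,8) 1 'f'
  10: (8,12) 0 ''
  11: (12,5) 0 ''
  12: (5,7) 1 'h'

n(n+1)/2 = 13·14/2 = 91
Σ LCP = 0 + 0 + 0 + 0 + 1 + 1 + 2 + 0 + 0 + 1 + 0 + 0 + 1 = 6
distinct = 91 − 6 = 85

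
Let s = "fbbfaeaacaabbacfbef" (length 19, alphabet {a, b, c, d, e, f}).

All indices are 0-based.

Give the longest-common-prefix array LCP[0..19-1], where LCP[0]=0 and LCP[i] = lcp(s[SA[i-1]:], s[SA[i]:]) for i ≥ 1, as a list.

rank | idx | suffix
   0 |   9 | aabbacfbef
   1 |   6 | aacaabbacfbef
   2 |  10 | abbacfbef
   3 |   7 | acaabbacfbef
   4 |  13 | acfbef
   5 |   4 | aeaacaabbacfbef
   6 |  12 | bacfbef
   7 |  11 | bbacfbef
   8 |   1 | bbfaeaacaabbacfbef
   9 |  16 | bef
  10 |   2 | bfaeaacaabbacfbef
  11 |   8 | caabbacfbef
  12 |  14 | cfbef
  13 |   5 | eaacaabbacfbef
  14 |  17 | ef
  15 |  18 | f
  16 |   3 | faeaacaabbacfbef
  17 |   0 | fbbfaeaacaabbacfbef
  18 |  15 | fbef

SA = [9, 6, 10, 7, 13, 4, 12, 11, 1, 16, 2, 8, 14, 5, 17, 18, 3, 0, 15]
[i] adj suffixes → lcp
  [1] 9/6 → 2 ('aa')
  [2] 6/10 → 1 ('a')
  [3] 10/7 → 1 ('a')
  [4] 7/13 → 2 ('ac')
  [5] 13/4 → 1 ('a')
  [6] 4/12 → 0 ('')
  [7] 12/11 → 1 ('b')
  [8] 11/1 → 2 ('bb')
  [9] 1/16 → 1 ('b')
  [10] 16/2 → 1 ('b')
  [11] 2/8 → 0 ('')
  [12] 8/14 → 1 ('c')
  [13] 14/5 → 0 ('')
  [14] 5/17 → 1 ('e')
  [15] 17/18 → 0 ('')
  [16] 18/3 → 1 ('f')
  [17] 3/0 → 1 ('f')
  [18] 0/15 → 2 ('fb')

[0, 2, 1, 1, 2, 1, 0, 1, 2, 1, 1, 0, 1, 0, 1, 0, 1, 1, 2]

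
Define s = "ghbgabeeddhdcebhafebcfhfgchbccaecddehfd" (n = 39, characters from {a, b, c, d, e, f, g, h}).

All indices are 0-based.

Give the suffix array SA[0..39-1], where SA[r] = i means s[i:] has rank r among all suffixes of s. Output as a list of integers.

sorted suffixes:
  #0 SA[0]=4  'abeeddhdcebhafebcfhfgchbccaecddehfd'
  #1 SA[1]=30  'aecddehfd'
  #2 SA[2]=16  'afebcfhfgchbccaecddehfd'
  #3 SA[3]=27  'bccaecddehfd'
  #4 SA[4]=19  'bcfhfgchbccaecddehfd'
  #5 SA[5]=5  'beeddhdcebhafebcfhfgchbccaecddehfd'
  #6 SA[6]=2  'bgabeeddhdcebhafebcfhfgchbccaecddehfd'
  #7 SA[7]=14  'bhafebcfhfgchbccaecddehfd'
  #8 SA[8]=29  'caecddehfd'
  #9 SA[9]=28  'ccaecddehfd'
  #10 SA[10]=32  'cddehfd'
  #11 SA[11]=12  'cebhafebcfhfgchbccaecddehfd'
  #12 SA[12]=20  'cfhfgchbccaecddehfd'
  #13 SA[13]=25  'chbccaecddehfd'
  #14 SA[14]=38  'd'
  #15 SA[15]=11  'dcebhafebcfhfgchbccaecddehfd'
  #16 SA[16]=33  'ddehfd'
  #17 SA[17]=8  'ddhdcebhafebcfhfgchbccaecddehfd'
  #18 SA[18]=34  'dehfd'
  #19 SA[19]=9  'dhdcebhafebcfhfgchbccaecddehfd'
  #20 SA[20]=18  'ebcfhfgchbccaecddehfd'
  #21 SA[21]=13  'ebhafebcfhfgchbccaecddehfd'
  #22 SA[22]=31  'ecddehfd'
  #23 SA[23]=7  'eddhdcebhafebcfhfgchbccaecddehfd'
  #24 SA[24]=6  'eeddhdcebhafebcfhfgchbccaecddehfd'
  #25 SA[25]=35  'ehfd'
  #26 SA[26]=37  'fd'
  #27 SA[27]=17  'febcfhfgchbccaecddehfd'
  #28 SA[28]=23  'fgchbccaecddehfd'
  #29 SA[29]=21  'fhfgchbccaecddehfd'
  #30 SA[30]=3  'gabeeddhdcebhafebcfhfgchbccaecddehfd'
  #31 SA[31]=24  'gchbccaecddehfd'
  #32 SA[32]=0  'ghbgabeeddhdcebhafebcfhfgchbccaecddehfd'
  #33 SA[33]=15  'hafebcfhfgchbccaecddehfd'
  #34 SA[34]=26  'hbccaecddehfd'
  #35 SA[35]=1  'hbgabeeddhdcebhafebcfhfgchbccaecddehfd'
  #36 SA[36]=10  'hdcebhafebcfhfgchbccaecddehfd'
  #37 SA[37]=36  'hfd'
  #38 SA[38]=22  'hfgchbccaecddehfd'

[4, 30, 16, 27, 19, 5, 2, 14, 29, 28, 32, 12, 20, 25, 38, 11, 33, 8, 34, 9, 18, 13, 31, 7, 6, 35, 37, 17, 23, 21, 3, 24, 0, 15, 26, 1, 10, 36, 22]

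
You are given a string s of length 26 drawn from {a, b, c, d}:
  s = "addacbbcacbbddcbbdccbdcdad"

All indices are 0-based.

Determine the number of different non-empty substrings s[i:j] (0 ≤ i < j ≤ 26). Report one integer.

sorted suffixes:
  #0 SA[0]=3  'acbbcacbbddcbbdccbdcdad'
  #1 SA[1]=8  'acbbddcbbdccbdcdad'
  #2 SA[2]=24  'ad'
  #3 SA[3]=0  'addacbbcacbbddcbbdccbdcdad'
  #4 SA[4]=5  'bbcacbbddcbbdccbdcdad'
  #5 SA[5]=15  'bbdccbdcdad'
  #6 SA[6]=10  'bbddcbbdccbdcdad'
  #7 SA[7]=6  'bcacbbddcbbdccbdcdad'
  #8 SA[8]=16  'bdccbdcdad'
  #9 SA[9]=20  'bdcdad'
  #10 SA[10]=11  'bddcbbdccbdcdad'
  #11 SA[11]=7  'cacbbddcbbdccbdcdad'
  #12 SA[12]=4  'cbbcacbbddcbbdccbdcdad'
  #13 SA[13]=14  'cbbdccbdcdad'
  #14 SA[14]=9  'cbbddcbbdccbdcdad'
  #15 SA[15]=19  'cbdcdad'
  #16 SA[16]=18  'ccbdcdad'
  #17 SA[17]=22  'cdad'
  #18 SA[18]=25  'd'
  #19 SA[19]=2  'dacbbcacbbddcbbdccbdcdad'
  #20 SA[20]=23  'dad'
  #21 SA[21]=13  'dcbbdccbdcdad'
  #22 SA[22]=17  'dccbdcdad'
  #23 SA[23]=21  'dcdad'
  #24 SA[24]=1  'ddacbbcacbbddcbbdccbdcdad'
  #25 SA[25]=12  'ddcbbdccbdcdad'

SA = [3, 8, 24, 0, 5, 15, 10, 6, 16, 20, 11, 7, 4, 14, 9, 19, 18, 22, 25, 2, 23, 13, 17, 21, 1, 12]
i: (SA[i-1],SA[i]) lcp shared
  1: (3,8) 4 'acbb'
  2: (8,24) 1 'a'
  3: (24,0) 2 'ad'
  4: (0,5) 0 ''
  5: (5,15) 2 'bb'
  6: (15,10) 3 'bbd'
  7: (10,6) 1 'b'
  8: (6,16) 1 'b'
  9: (16,20) 3 'bdc'
  10: (20,11) 2 'bd'
  11: (11,7) 0 ''
  12: (7,4) 1 'c'
  13: (4,14) 3 'cbb'
  14: (14,9) 4 'cbbd'
  15: (9,19) 2 'cb'
  16: (19,18) 1 'c'
  17: (18,22) 1 'c'
  18: (22,25) 0 ''
  19: (25,2) 1 'd'
  20: (2,23) 2 'da'
  21: (23,13) 1 'd'
  22: (13,17) 2 'dc'
  23: (17,21) 2 'dc'
  24: (21,1) 1 'd'
  25: (1,12) 2 'dd'

n(n+1)/2 = 26·27/2 = 351
Σ LCP = 0 + 4 + 1 + 2 + 0 + 2 + 3 + 1 + 1 + 3 + 2 + 0 + 1 + 3 + 4 + 2 + 1 + 1 + 0 + 1 + 2 + 1 + 2 + 2 + 1 + 2 = 42
distinct = 351 − 42 = 309

309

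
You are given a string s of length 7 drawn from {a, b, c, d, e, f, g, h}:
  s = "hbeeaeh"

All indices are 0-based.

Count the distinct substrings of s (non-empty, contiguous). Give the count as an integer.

rank | idx | suffix
   0 |   4 | aeh
   1 |   1 | beeaeh
   2 |   3 | eaeh
   3 |   2 | eeaeh
   4 |   5 | eh
   5 |   6 | h
   6 |   0 | hbeeaeh

SA = [4, 1, 3, 2, 5, 6, 0]
rank  pair      lcp
   1  s[4:],s[1:]  0  ''
   2  s[1:],s[3:]  0  ''
   3  s[3:],s[2:]  1  'e'
   4  s[2:],s[5:]  1  'e'
   5  s[5:],s[6:]  0  ''
   6  s[6:],s[0:]  1  'h'

n(n+1)/2 = 7·8/2 = 28
Σ LCP = 0 + 0 + 0 + 1 + 1 + 0 + 1 = 3
distinct = 28 − 3 = 25

25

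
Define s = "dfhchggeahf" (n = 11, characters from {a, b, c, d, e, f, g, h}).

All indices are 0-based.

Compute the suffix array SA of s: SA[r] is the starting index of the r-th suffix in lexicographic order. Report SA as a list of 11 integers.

[8, 3, 0, 7, 10, 1, 6, 5, 2, 9, 4]

rank | idx | suffix
   0 |   8 | ahf
   1 |   3 | chggeahf
   2 |   0 | dfhchggeahf
   3 |   7 | eahf
   4 |  10 | f
   5 |   1 | fhchggeahf
   6 |   6 | geahf
   7 |   5 | ggeahf
   8 |   2 | hchggeahf
   9 |   9 | hf
  10 |   4 | hggeahf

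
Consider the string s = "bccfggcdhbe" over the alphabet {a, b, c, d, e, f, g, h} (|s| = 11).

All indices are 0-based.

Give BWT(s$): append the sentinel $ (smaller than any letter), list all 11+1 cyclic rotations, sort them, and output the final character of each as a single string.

rank  rotation      last
    0  $bccfggcdhbe  e
    1  bccfggcdhbe$  $
    2  be$bccfggcdh  h
    3  ccfggcdhbe$b  b
    4  cdhbe$bccfgg  g
    5  cfggcdhbe$bc  c
    6  dhbe$bccfggc  c
    7  e$bccfggcdhb  b
    8  fggcdhbe$bcc  c
    9  gcdhbe$bccfg  g
   10  ggcdhbe$bccf  f
   11  hbe$bccfggcd  d

e$hbgccbcgfd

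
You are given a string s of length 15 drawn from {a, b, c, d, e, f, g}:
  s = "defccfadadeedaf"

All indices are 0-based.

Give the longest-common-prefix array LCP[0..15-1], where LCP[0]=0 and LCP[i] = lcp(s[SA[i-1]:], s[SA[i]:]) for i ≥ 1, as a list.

rank | idx | suffix
   0 |   6 | adadeedaf
   1 |   8 | adeedaf
   2 |  13 | af
   3 |   3 | ccfadadeedaf
   4 |   4 | cfadadeedaf
   5 |   7 | dadeedaf
   6 |  12 | daf
   7 |   9 | deedaf
   8 |   0 | defccfadadeedaf
   9 |  11 | edaf
  10 |  10 | eedaf
  11 |   1 | efccfadadeedaf
  12 |  14 | f
  13 |   5 | fadadeedaf
  14 |   2 | fccfadadeedaf

SA = [6, 8, 13, 3, 4, 7, 12, 9, 0, 11, 10, 1, 14, 5, 2]
[i] adj suffixes → lcp
  [1] 6/8 → 2 ('ad')
  [2] 8/13 → 1 ('a')
  [3] 13/3 → 0 ('')
  [4] 3/4 → 1 ('c')
  [5] 4/7 → 0 ('')
  [6] 7/12 → 2 ('da')
  [7] 12/9 → 1 ('d')
  [8] 9/0 → 2 ('de')
  [9] 0/11 → 0 ('')
  [10] 11/10 → 1 ('e')
  [11] 10/1 → 1 ('e')
  [12] 1/14 → 0 ('')
  [13] 14/5 → 1 ('f')
  [14] 5/2 → 1 ('f')

[0, 2, 1, 0, 1, 0, 2, 1, 2, 0, 1, 1, 0, 1, 1]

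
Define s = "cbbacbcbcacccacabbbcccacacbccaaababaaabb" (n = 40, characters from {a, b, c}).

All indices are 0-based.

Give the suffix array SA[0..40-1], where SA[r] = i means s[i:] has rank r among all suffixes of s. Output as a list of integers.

[29, 35, 30, 36, 33, 31, 37, 15, 13, 22, 3, 24, 9, 39, 34, 32, 2, 38, 1, 16, 17, 7, 5, 26, 18, 28, 14, 12, 21, 23, 8, 0, 6, 4, 25, 27, 11, 20, 10, 19]

sorted suffixes:
  #0 SA[0]=29  'aaababaaabb'
  #1 SA[1]=35  'aaabb'
  #2 SA[2]=30  'aababaaabb'
  #3 SA[3]=36  'aabb'
  #4 SA[4]=33  'abaaabb'
  #5 SA[5]=31  'ababaaabb'
  #6 SA[6]=37  'abb'
  #7 SA[7]=15  'abbbcccacacbccaaababaaabb'
  #8 SA[8]=13  'acabbbcccacacbccaaababaaabb'
  #9 SA[9]=22  'acacbccaaababaaabb'
  #10 SA[10]=3  'acbcbcacccacabbbcccacacbccaaababaaabb'
  #11 SA[11]=24  'acbccaaababaaabb'
  #12 SA[12]=9  'acccacabbbcccacacbccaaababaaabb'
  #13 SA[13]=39  'b'
  #14 SA[14]=34  'baaabb'
  #15 SA[15]=32  'babaaabb'
  #16 SA[16]=2  'bacbcbcacccacabbbcccacacbccaaababaaabb'
  #17 SA[17]=38  'bb'
  #18 SA[18]=1  'bbacbcbcacccacabbbcccacacbccaaababaaabb'
  #19 SA[19]=16  'bbbcccacacbccaaababaaabb'
  #20 SA[20]=17  'bbcccacacbccaaababaaabb'
  #21 SA[21]=7  'bcacccacabbbcccacacbccaaababaaabb'
  #22 SA[22]=5  'bcbcacccacabbbcccacacbccaaababaaabb'
  #23 SA[23]=26  'bccaaababaaabb'
  #24 SA[24]=18  'bcccacacbccaaababaaabb'
  #25 SA[25]=28  'caaababaaabb'
  #26 SA[26]=14  'cabbbcccacacbccaaababaaabb'
  #27 SA[27]=12  'cacabbbcccacacbccaaababaaabb'
  #28 SA[28]=21  'cacacbccaaababaaabb'
  #29 SA[29]=23  'cacbccaaababaaabb'
  #30 SA[30]=8  'cacccacabbbcccacacbccaaababaaabb'
  #31 SA[31]=0  'cbbacbcbcacccacabbbcccacacbccaaababaaabb'
  #32 SA[32]=6  'cbcacccacabbbcccacacbccaaababaaabb'
  #33 SA[33]=4  'cbcbcacccacabbbcccacacbccaaababaaabb'
  #34 SA[34]=25  'cbccaaababaaabb'
  #35 SA[35]=27  'ccaaababaaabb'
  #36 SA[36]=11  'ccacabbbcccacacbccaaababaaabb'
  #37 SA[37]=20  'ccacacbccaaababaaabb'
  #38 SA[38]=10  'cccacabbbcccacacbccaaababaaabb'
  #39 SA[39]=19  'cccacacbccaaababaaabb'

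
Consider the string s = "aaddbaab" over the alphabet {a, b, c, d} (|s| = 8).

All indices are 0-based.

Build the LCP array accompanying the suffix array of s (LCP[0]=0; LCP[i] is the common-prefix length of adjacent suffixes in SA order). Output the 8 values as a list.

[0, 2, 1, 1, 0, 1, 0, 1]

sorted suffixes:
  #0 SA[0]=5  'aab'
  #1 SA[1]=0  'aaddbaab'
  #2 SA[2]=6  'ab'
  #3 SA[3]=1  'addbaab'
  #4 SA[4]=7  'b'
  #5 SA[5]=4  'baab'
  #6 SA[6]=3  'dbaab'
  #7 SA[7]=2  'ddbaab'

SA = [5, 0, 6, 1, 7, 4, 3, 2]
[i] adj suffixes → lcp
  [1] 5/0 → 2 ('aa')
  [2] 0/6 → 1 ('a')
  [3] 6/1 → 1 ('a')
  [4] 1/7 → 0 ('')
  [5] 7/4 → 1 ('b')
  [6] 4/3 → 0 ('')
  [7] 3/2 → 1 ('d')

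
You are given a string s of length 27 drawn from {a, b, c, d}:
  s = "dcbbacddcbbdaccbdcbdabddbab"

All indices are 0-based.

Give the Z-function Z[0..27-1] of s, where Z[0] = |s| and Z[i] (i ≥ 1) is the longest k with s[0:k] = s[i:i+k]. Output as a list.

[27, 0, 0, 0, 0, 0, 1, 4, 0, 0, 0, 1, 0, 0, 0, 0, 3, 0, 0, 1, 0, 0, 1, 1, 0, 0, 0]

Z[0]=27
i=1: i≥r, start 0; Z[1]=0
i=2: i≥r, start 0; Z[2]=0
i=3: i≥r, start 0; Z[3]=0
i=4: i≥r, start 0; Z[4]=0
i=5: i≥r, start 0; Z[5]=0
i=6: i≥r, start 0; Z[6]=1 grow→box=[6,7)
i=7: i≥r, start 0; Z[7]=4 grow→box=[7,11)
i=8: min(r-i=3, Z[1]=0)=0; Z[8]=0
i=9: min(r-i=2, Z[2]=0)=0; Z[9]=0
i=10: min(r-i=1, Z[3]=0)=0; Z[10]=0
i=11: i≥r, start 0; Z[11]=1 grow→box=[11,12)
i=12: i≥r, start 0; Z[12]=0
i=13: i≥r, start 0; Z[13]=0
i=14: i≥r, start 0; Z[14]=0
i=15: i≥r, start 0; Z[15]=0
i=16: i≥r, start 0; Z[16]=3 grow→box=[16,19)
i=17: min(r-i=2, Z[1]=0)=0; Z[17]=0
i=18: min(r-i=1, Z[2]=0)=0; Z[18]=0
i=19: i≥r, start 0; Z[19]=1 grow→box=[19,20)
i=20: i≥r, start 0; Z[20]=0
i=21: i≥r, start 0; Z[21]=0
i=22: i≥r, start 0; Z[22]=1 grow→box=[22,23)
i=23: i≥r, start 0; Z[23]=1 grow→box=[23,24)
i=24: i≥r, start 0; Z[24]=0
i=25: i≥r, start 0; Z[25]=0
i=26: i≥r, start 0; Z[26]=0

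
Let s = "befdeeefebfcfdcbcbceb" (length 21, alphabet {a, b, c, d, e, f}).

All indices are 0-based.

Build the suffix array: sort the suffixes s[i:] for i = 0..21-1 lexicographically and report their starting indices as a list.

rank→(start, suffix):
  0 → (20, 'b')
  1 → (15, 'bcbceb')
  2 → (17, 'bceb')
  3 → (0, 'befdeeefebfcfdcbcbceb')
  4 → (9, 'bfcfdcbcbceb')
  5 → (14, 'cbcbceb')
  6 → (16, 'cbceb')
  7 → (18, 'ceb')
  8 → (11, 'cfdcbcbceb')
  9 → (13, 'dcbcbceb')
  10 → (3, 'deeefebfcfdcbcbceb')
  11 → (19, 'eb')
  12 → (8, 'ebfcfdcbcbceb')
  13 → (4, 'eeefebfcfdcbcbceb')
  14 → (5, 'eefebfcfdcbcbceb')
  15 → (1, 'efdeeefebfcfdcbcbceb')
  16 → (6, 'efebfcfdcbcbceb')
  17 → (10, 'fcfdcbcbceb')
  18 → (12, 'fdcbcbceb')
  19 → (2, 'fdeeefebfcfdcbcbceb')
  20 → (7, 'febfcfdcbcbceb')

[20, 15, 17, 0, 9, 14, 16, 18, 11, 13, 3, 19, 8, 4, 5, 1, 6, 10, 12, 2, 7]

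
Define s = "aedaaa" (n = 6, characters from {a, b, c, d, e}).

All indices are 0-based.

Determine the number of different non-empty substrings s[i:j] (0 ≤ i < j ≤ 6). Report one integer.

rank→(start, suffix):
  0 → (5, 'a')
  1 → (4, 'aa')
  2 → (3, 'aaa')
  3 → (0, 'aedaaa')
  4 → (2, 'daaa')
  5 → (1, 'edaaa')

SA = [5, 4, 3, 0, 2, 1]
rank  pair      lcp
   1  s[5:],s[4:]  1  'a'
   2  s[4:],s[3:]  2  'aa'
   3  s[3:],s[0:]  1  'a'
   4  s[0:],s[2:]  0  ''
   5  s[2:],s[1:]  0  ''

n(n+1)/2 = 6·7/2 = 21
Σ LCP = 0 + 1 + 2 + 1 + 0 + 0 = 4
distinct = 21 − 4 = 17

17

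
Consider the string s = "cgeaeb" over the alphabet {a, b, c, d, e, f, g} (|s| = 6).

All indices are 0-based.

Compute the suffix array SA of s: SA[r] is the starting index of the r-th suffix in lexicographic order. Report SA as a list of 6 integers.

[3, 5, 0, 2, 4, 1]

rank→(start, suffix):
  0 → (3, 'aeb')
  1 → (5, 'b')
  2 → (0, 'cgeaeb')
  3 → (2, 'eaeb')
  4 → (4, 'eb')
  5 → (1, 'geaeb')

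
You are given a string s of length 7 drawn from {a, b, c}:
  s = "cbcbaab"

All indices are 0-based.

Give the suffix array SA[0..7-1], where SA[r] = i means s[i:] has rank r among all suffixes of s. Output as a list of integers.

rank | idx | suffix
   0 |   4 | aab
   1 |   5 | ab
   2 |   6 | b
   3 |   3 | baab
   4 |   1 | bcbaab
   5 |   2 | cbaab
   6 |   0 | cbcbaab

[4, 5, 6, 3, 1, 2, 0]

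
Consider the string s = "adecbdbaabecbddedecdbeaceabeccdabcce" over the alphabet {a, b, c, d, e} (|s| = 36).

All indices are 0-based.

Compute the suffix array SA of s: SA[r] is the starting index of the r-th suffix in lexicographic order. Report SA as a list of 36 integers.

rank | idx | suffix
   0 |   7 | aabecbddedecdbeaceabeccdabcce
   1 |  31 | abcce
   2 |   8 | abecbddedecdbeaceabeccdabcce
   3 |  25 | abeccdabcce
   4 |  22 | aceabeccdabcce
   5 |   0 | adecbdbaabecbddedecdbeaceabeccdabcce
   6 |   6 | baabecbddedecdbeaceabeccdabcce
   7 |  32 | bcce
   8 |   4 | bdbaabecbddedecdbeaceabeccdabcce
   9 |  12 | bddedecdbeaceabeccdabcce
  10 |  20 | beaceabeccdabcce
  11 |   9 | becbddedecdbeaceabeccdabcce
  12 |  26 | beccdabcce
  13 |   3 | cbdbaabecbddedecdbeaceabeccdabcce
  14 |  11 | cbddedecdbeaceabeccdabcce
  15 |  28 | ccdabcce
  16 |  33 | cce
  17 |  29 | cdabcce
  18 |  18 | cdbeaceabeccdabcce
  19 |  34 | ce
  20 |  23 | ceabeccdabcce
  21 |  30 | dabcce
  22 |   5 | dbaabecbddedecdbeaceabeccdabcce
  23 |  19 | dbeaceabeccdabcce
  24 |  13 | ddedecdbeaceabeccdabcce
  25 |   1 | decbdbaabecbddedecdbeaceabeccdabcce
  26 |  16 | decdbeaceabeccdabcce
  27 |  14 | dedecdbeaceabeccdabcce
  28 |  35 | e
  29 |  24 | eabeccdabcce
  30 |  21 | eaceabeccdabcce
  31 |   2 | ecbdbaabecbddedecdbeaceabeccdabcce
  32 |  10 | ecbddedecdbeaceabeccdabcce
  33 |  27 | eccdabcce
  34 |  17 | ecdbeaceabeccdabcce
  35 |  15 | edecdbeaceabeccdabcce

[7, 31, 8, 25, 22, 0, 6, 32, 4, 12, 20, 9, 26, 3, 11, 28, 33, 29, 18, 34, 23, 30, 5, 19, 13, 1, 16, 14, 35, 24, 21, 2, 10, 27, 17, 15]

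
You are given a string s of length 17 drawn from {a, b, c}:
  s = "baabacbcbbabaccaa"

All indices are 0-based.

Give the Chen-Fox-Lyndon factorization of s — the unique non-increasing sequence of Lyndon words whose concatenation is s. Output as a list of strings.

["b", "aabacbcbbabacc", "a", "a"]

emit factor 1: 'b' (i=0, period=1)
emit factor 2: 'aabacbcbbabacc' (i=1, period=14)
emit factor 3: 'a' (i=15, period=1)
emit factor 4: 'a' (i=16, period=1)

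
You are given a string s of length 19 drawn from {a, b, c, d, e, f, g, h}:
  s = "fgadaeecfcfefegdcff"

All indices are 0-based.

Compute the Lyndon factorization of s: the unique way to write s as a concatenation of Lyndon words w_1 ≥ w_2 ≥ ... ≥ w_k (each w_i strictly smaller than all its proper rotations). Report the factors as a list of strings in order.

["fg", "adaeecfcfefegdcff"]

emit factor 1: 'fg' (i=0, period=2)
emit factor 2: 'adaeecfcfefegdcff' (i=2, period=17)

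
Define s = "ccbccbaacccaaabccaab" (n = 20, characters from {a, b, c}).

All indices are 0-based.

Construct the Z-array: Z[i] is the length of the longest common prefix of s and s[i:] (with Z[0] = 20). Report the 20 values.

[20, 1, 0, 3, 1, 0, 0, 0, 2, 2, 1, 0, 0, 0, 0, 2, 1, 0, 0, 0]

Z[0]=20
i=1: fresh scan; Z[1]=1 grow→box=[1,2)
i=2: fresh scan; Z[2]=0
i=3: fresh scan; Z[3]=3 grow→box=[3,6)
i=4: min(r-i=2, Z[1]=1)=1; Z[4]=1
i=5: min(r-i=1, Z[2]=0)=0; Z[5]=0
i=6: fresh scan; Z[6]=0
i=7: fresh scan; Z[7]=0
i=8: fresh scan; Z[8]=2 grow→box=[8,10)
i=9: min(r-i=1, Z[1]=1)=1; Z[9]=2 grow→box=[9,11)
i=10: min(r-i=1, Z[1]=1)=1; Z[10]=1
i=11: fresh scan; Z[11]=0
i=12: fresh scan; Z[12]=0
i=13: fresh scan; Z[13]=0
i=14: fresh scan; Z[14]=0
i=15: fresh scan; Z[15]=2 grow→box=[15,17)
i=16: min(r-i=1, Z[1]=1)=1; Z[16]=1
i=17: fresh scan; Z[17]=0
i=18: fresh scan; Z[18]=0
i=19: fresh scan; Z[19]=0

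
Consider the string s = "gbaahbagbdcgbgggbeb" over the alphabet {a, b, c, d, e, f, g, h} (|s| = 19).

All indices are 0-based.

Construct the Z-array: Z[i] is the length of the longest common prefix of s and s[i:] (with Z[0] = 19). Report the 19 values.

[19, 0, 0, 0, 0, 0, 0, 2, 0, 0, 0, 2, 0, 1, 1, 2, 0, 0, 0]

Z[0]=19
i=1: outside box; Z[1]=0
i=2: outside box; Z[2]=0
i=3: outside box; Z[3]=0
i=4: outside box; Z[4]=0
i=5: outside box; Z[5]=0
i=6: outside box; Z[6]=0
i=7: outside box; Z[7]=2 scan→box=[7,9)
i=8: min(r-i=1, Z[1]=0)=0; Z[8]=0
i=9: outside box; Z[9]=0
i=10: outside box; Z[10]=0
i=11: outside box; Z[11]=2 scan→box=[11,13)
i=12: min(r-i=1, Z[1]=0)=0; Z[12]=0
i=13: outside box; Z[13]=1 scan→box=[13,14)
i=14: outside box; Z[14]=1 scan→box=[14,15)
i=15: outside box; Z[15]=2 scan→box=[15,17)
i=16: min(r-i=1, Z[1]=0)=0; Z[16]=0
i=17: outside box; Z[17]=0
i=18: outside box; Z[18]=0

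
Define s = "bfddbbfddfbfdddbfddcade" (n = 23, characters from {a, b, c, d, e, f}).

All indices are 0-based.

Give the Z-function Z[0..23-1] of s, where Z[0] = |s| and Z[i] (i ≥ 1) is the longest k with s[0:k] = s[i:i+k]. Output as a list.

Z[0]=23
i=1: fresh scan; Z[1]=0
i=2: fresh scan; Z[2]=0
i=3: fresh scan; Z[3]=0
i=4: fresh scan; Z[4]=1 grow→box=[4,5)
i=5: fresh scan; Z[5]=4 grow→box=[5,9)
i=6: min(r-i=3, Z[1]=0)=0; Z[6]=0
i=7: min(r-i=2, Z[2]=0)=0; Z[7]=0
i=8: min(r-i=1, Z[3]=0)=0; Z[8]=0
i=9: fresh scan; Z[9]=0
i=10: fresh scan; Z[10]=4 grow→box=[10,14)
i=11: min(r-i=3, Z[1]=0)=0; Z[11]=0
i=12: min(r-i=2, Z[2]=0)=0; Z[12]=0
i=13: min(r-i=1, Z[3]=0)=0; Z[13]=0
i=14: fresh scan; Z[14]=0
i=15: fresh scan; Z[15]=4 grow→box=[15,19)
i=16: min(r-i=3, Z[1]=0)=0; Z[16]=0
i=17: min(r-i=2, Z[2]=0)=0; Z[17]=0
i=18: min(r-i=1, Z[3]=0)=0; Z[18]=0
i=19: fresh scan; Z[19]=0
i=20: fresh scan; Z[20]=0
i=21: fresh scan; Z[21]=0
i=22: fresh scan; Z[22]=0

[23, 0, 0, 0, 1, 4, 0, 0, 0, 0, 4, 0, 0, 0, 0, 4, 0, 0, 0, 0, 0, 0, 0]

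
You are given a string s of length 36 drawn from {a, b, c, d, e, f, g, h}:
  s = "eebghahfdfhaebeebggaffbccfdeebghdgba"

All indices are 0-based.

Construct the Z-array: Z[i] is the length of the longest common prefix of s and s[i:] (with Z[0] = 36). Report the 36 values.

[36, 1, 0, 0, 0, 0, 0, 0, 0, 0, 0, 0, 1, 0, 4, 1, 0, 0, 0, 0, 0, 0, 0, 0, 0, 0, 0, 5, 1, 0, 0, 0, 0, 0, 0, 0]

Z[0]=36
i=1: fresh scan; Z[1]=1 grow→box=[1,2)
i=2: fresh scan; Z[2]=0
i=3: fresh scan; Z[3]=0
i=4: fresh scan; Z[4]=0
i=5: fresh scan; Z[5]=0
i=6: fresh scan; Z[6]=0
i=7: fresh scan; Z[7]=0
i=8: fresh scan; Z[8]=0
i=9: fresh scan; Z[9]=0
i=10: fresh scan; Z[10]=0
i=11: fresh scan; Z[11]=0
i=12: fresh scan; Z[12]=1 grow→box=[12,13)
i=13: fresh scan; Z[13]=0
i=14: fresh scan; Z[14]=4 grow→box=[14,18)
i=15: min(r-i=3, Z[1]=1)=1; Z[15]=1
i=16: min(r-i=2, Z[2]=0)=0; Z[16]=0
i=17: min(r-i=1, Z[3]=0)=0; Z[17]=0
i=18: fresh scan; Z[18]=0
i=19: fresh scan; Z[19]=0
i=20: fresh scan; Z[20]=0
i=21: fresh scan; Z[21]=0
i=22: fresh scan; Z[22]=0
i=23: fresh scan; Z[23]=0
i=24: fresh scan; Z[24]=0
i=25: fresh scan; Z[25]=0
i=26: fresh scan; Z[26]=0
i=27: fresh scan; Z[27]=5 grow→box=[27,32)
i=28: min(r-i=4, Z[1]=1)=1; Z[28]=1
i=29: min(r-i=3, Z[2]=0)=0; Z[29]=0
i=30: min(r-i=2, Z[3]=0)=0; Z[30]=0
i=31: min(r-i=1, Z[4]=0)=0; Z[31]=0
i=32: fresh scan; Z[32]=0
i=33: fresh scan; Z[33]=0
i=34: fresh scan; Z[34]=0
i=35: fresh scan; Z[35]=0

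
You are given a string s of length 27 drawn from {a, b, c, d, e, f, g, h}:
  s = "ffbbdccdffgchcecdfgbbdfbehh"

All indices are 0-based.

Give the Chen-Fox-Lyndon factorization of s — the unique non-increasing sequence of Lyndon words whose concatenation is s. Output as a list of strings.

["f", "f", "bbdccdffgchcecdfgbbdfbehh"]

emit factor 1: 'f' (i=0, period=1)
emit factor 2: 'f' (i=1, period=1)
emit factor 3: 'bbdccdffgchcecdfgbbdfbehh' (i=2, period=25)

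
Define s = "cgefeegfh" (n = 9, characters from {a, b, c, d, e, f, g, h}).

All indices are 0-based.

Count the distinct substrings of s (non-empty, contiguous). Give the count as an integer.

41

rank→(start, suffix):
  0 → (0, 'cgefeegfh')
  1 → (4, 'eegfh')
  2 → (2, 'efeegfh')
  3 → (5, 'egfh')
  4 → (3, 'feegfh')
  5 → (7, 'fh')
  6 → (1, 'gefeegfh')
  7 → (6, 'gfh')
  8 → (8, 'h')

SA = [0, 4, 2, 5, 3, 7, 1, 6, 8]
rank  pair      lcp
   1  s[0:],s[4:]  0  ''
   2  s[4:],s[2:]  1  'e'
   3  s[2:],s[5:]  1  'e'
   4  s[5:],s[3:]  0  ''
   5  s[3:],s[7:]  1  'f'
   6  s[7:],s[1:]  0  ''
   7  s[1:],s[6:]  1  'g'
   8  s[6:],s[8:]  0  ''

n(n+1)/2 = 9·10/2 = 45
Σ LCP = 0 + 0 + 1 + 1 + 0 + 1 + 0 + 1 + 0 = 4
distinct = 45 − 4 = 41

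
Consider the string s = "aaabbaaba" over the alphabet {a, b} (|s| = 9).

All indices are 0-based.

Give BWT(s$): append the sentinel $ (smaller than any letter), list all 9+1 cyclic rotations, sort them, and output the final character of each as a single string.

rank  rotation    last
    0  $aaabbaaba  a
    1  a$aaabbaab  b
    2  aaabbaaba$  $
    3  aaba$aaabb  b
    4  aabbaaba$a  a
    5  aba$aaabba  a
    6  abbaaba$aa  a
    7  ba$aaabbaa  a
    8  baaba$aaab  b
    9  bbaaba$aaa  a

ab$baaaaba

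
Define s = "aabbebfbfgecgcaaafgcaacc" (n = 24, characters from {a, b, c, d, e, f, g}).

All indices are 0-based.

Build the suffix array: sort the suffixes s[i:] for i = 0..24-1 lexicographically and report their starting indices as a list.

[14, 0, 20, 15, 1, 21, 16, 2, 3, 5, 7, 23, 13, 19, 22, 11, 4, 10, 6, 17, 8, 12, 18, 9]

rank | idx | suffix
   0 |  14 | aaafgcaacc
   1 |   0 | aabbebfbfgecgcaaafgcaacc
   2 |  20 | aacc
   3 |  15 | aafgcaacc
   4 |   1 | abbebfbfgecgcaaafgcaacc
   5 |  21 | acc
   6 |  16 | afgcaacc
   7 |   2 | bbebfbfgecgcaaafgcaacc
   8 |   3 | bebfbfgecgcaaafgcaacc
   9 |   5 | bfbfgecgcaaafgcaacc
  10 |   7 | bfgecgcaaafgcaacc
  11 |  23 | c
  12 |  13 | caaafgcaacc
  13 |  19 | caacc
  14 |  22 | cc
  15 |  11 | cgcaaafgcaacc
  16 |   4 | ebfbfgecgcaaafgcaacc
  17 |  10 | ecgcaaafgcaacc
  18 |   6 | fbfgecgcaaafgcaacc
  19 |  17 | fgcaacc
  20 |   8 | fgecgcaaafgcaacc
  21 |  12 | gcaaafgcaacc
  22 |  18 | gcaacc
  23 |   9 | gecgcaaafgcaacc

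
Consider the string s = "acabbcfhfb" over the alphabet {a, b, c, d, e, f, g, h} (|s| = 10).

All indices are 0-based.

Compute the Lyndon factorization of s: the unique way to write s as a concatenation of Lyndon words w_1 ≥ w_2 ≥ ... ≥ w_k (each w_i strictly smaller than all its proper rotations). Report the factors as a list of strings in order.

emit factor 1: 'ac' (i=0, period=2)
emit factor 2: 'abbcfhfb' (i=2, period=8)

["ac", "abbcfhfb"]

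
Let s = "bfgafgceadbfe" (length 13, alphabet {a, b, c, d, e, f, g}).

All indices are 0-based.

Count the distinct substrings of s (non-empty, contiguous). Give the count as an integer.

rank→(start, suffix):
  0 → (8, 'adbfe')
  1 → (3, 'afgceadbfe')
  2 → (10, 'bfe')
  3 → (0, 'bfgafgceadbfe')
  4 → (6, 'ceadbfe')
  5 → (9, 'dbfe')
  6 → (12, 'e')
  7 → (7, 'eadbfe')
  8 → (11, 'fe')
  9 → (1, 'fgafgceadbfe')
  10 → (4, 'fgceadbfe')
  11 → (2, 'gafgceadbfe')
  12 → (5, 'gceadbfe')

SA = [8, 3, 10, 0, 6, 9, 12, 7, 11, 1, 4, 2, 5]
rank  pair      lcp
   1  s[8:],s[3:]  1  'a'
   2  s[3:],s[10:]  0  ''
   3  s[10:],s[0:]  2  'bf'
   4  s[0:],s[6:]  0  ''
   5  s[6:],s[9:]  0  ''
   6  s[9:],s[12:]  0  ''
   7  s[12:],s[7:]  1  'e'
   8  s[7:],s[11:]  0  ''
   9  s[11:],s[1:]  1  'f'
  10  s[1:],s[4:]  2  'fg'
  11  s[4:],s[2:]  0  ''
  12  s[2:],s[5:]  1  'g'

n(n+1)/2 = 13·14/2 = 91
Σ LCP = 0 + 1 + 0 + 2 + 0 + 0 + 0 + 1 + 0 + 1 + 2 + 0 + 1 = 8
distinct = 91 − 8 = 83

83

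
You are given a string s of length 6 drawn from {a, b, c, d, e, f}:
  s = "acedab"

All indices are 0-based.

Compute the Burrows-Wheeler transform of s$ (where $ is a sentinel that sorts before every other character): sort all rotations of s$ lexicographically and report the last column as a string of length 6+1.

bd$aaec

rank  rotation last
    0  $acedab  b
    1  ab$aced  d
    2  acedab$  $
    3  b$aceda  a
    4  cedab$a  a
    5  dab$ace  e
    6  edab$ac  c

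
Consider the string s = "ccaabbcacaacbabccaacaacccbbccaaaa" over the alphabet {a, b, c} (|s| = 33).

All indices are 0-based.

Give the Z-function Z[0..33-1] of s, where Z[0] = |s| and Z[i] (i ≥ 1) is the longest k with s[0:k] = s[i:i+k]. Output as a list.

Z[0]=33
i=1: fresh scan; Z[1]=1 scan→box=[1,2)
i=2: fresh scan; Z[2]=0
i=3: fresh scan; Z[3]=0
i=4: fresh scan; Z[4]=0
i=5: fresh scan; Z[5]=0
i=6: fresh scan; Z[6]=1 scan→box=[6,7)
i=7: fresh scan; Z[7]=0
i=8: fresh scan; Z[8]=1 scan→box=[8,9)
i=9: fresh scan; Z[9]=0
i=10: fresh scan; Z[10]=0
i=11: fresh scan; Z[11]=1 scan→box=[11,12)
i=12: fresh scan; Z[12]=0
i=13: fresh scan; Z[13]=0
i=14: fresh scan; Z[14]=0
i=15: fresh scan; Z[15]=4 scan→box=[15,19)
i=16: min(r-i=3, Z[1]=1)=1; Z[16]=1
i=17: min(r-i=2, Z[2]=0)=0; Z[17]=0
i=18: min(r-i=1, Z[3]=0)=0; Z[18]=0
i=19: fresh scan; Z[19]=1 scan→box=[19,20)
i=20: fresh scan; Z[20]=0
i=21: fresh scan; Z[21]=0
i=22: fresh scan; Z[22]=2 scan→box=[22,24)
i=23: min(r-i=1, Z[1]=1)=1; Z[23]=2 scan→box=[23,25)
i=24: min(r-i=1, Z[1]=1)=1; Z[24]=1
i=25: fresh scan; Z[25]=0
i=26: fresh scan; Z[26]=0
i=27: fresh scan; Z[27]=4 scan→box=[27,31)
i=28: min(r-i=3, Z[1]=1)=1; Z[28]=1
i=29: min(r-i=2, Z[2]=0)=0; Z[29]=0
i=30: min(r-i=1, Z[3]=0)=0; Z[30]=0
i=31: fresh scan; Z[31]=0
i=32: fresh scan; Z[32]=0

[33, 1, 0, 0, 0, 0, 1, 0, 1, 0, 0, 1, 0, 0, 0, 4, 1, 0, 0, 1, 0, 0, 2, 2, 1, 0, 0, 4, 1, 0, 0, 0, 0]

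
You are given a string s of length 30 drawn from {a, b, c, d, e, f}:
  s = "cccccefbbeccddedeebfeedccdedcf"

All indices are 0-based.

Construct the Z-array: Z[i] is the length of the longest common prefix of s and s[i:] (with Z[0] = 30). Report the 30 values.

[30, 4, 3, 2, 1, 0, 0, 0, 0, 0, 2, 1, 0, 0, 0, 0, 0, 0, 0, 0, 0, 0, 0, 2, 1, 0, 0, 0, 1, 0]

Z[0]=30
i=1: fresh scan; Z[1]=4 grow→box=[1,5)
i=2: min(r-i=3, Z[1]=4)=3; Z[2]=3
i=3: min(r-i=2, Z[2]=3)=2; Z[3]=2
i=4: min(r-i=1, Z[3]=2)=1; Z[4]=1
i=5: fresh scan; Z[5]=0
i=6: fresh scan; Z[6]=0
i=7: fresh scan; Z[7]=0
i=8: fresh scan; Z[8]=0
i=9: fresh scan; Z[9]=0
i=10: fresh scan; Z[10]=2 grow→box=[10,12)
i=11: min(r-i=1, Z[1]=4)=1; Z[11]=1
i=12: fresh scan; Z[12]=0
i=13: fresh scan; Z[13]=0
i=14: fresh scan; Z[14]=0
i=15: fresh scan; Z[15]=0
i=16: fresh scan; Z[16]=0
i=17: fresh scan; Z[17]=0
i=18: fresh scan; Z[18]=0
i=19: fresh scan; Z[19]=0
i=20: fresh scan; Z[20]=0
i=21: fresh scan; Z[21]=0
i=22: fresh scan; Z[22]=0
i=23: fresh scan; Z[23]=2 grow→box=[23,25)
i=24: min(r-i=1, Z[1]=4)=1; Z[24]=1
i=25: fresh scan; Z[25]=0
i=26: fresh scan; Z[26]=0
i=27: fresh scan; Z[27]=0
i=28: fresh scan; Z[28]=1 grow→box=[28,29)
i=29: fresh scan; Z[29]=0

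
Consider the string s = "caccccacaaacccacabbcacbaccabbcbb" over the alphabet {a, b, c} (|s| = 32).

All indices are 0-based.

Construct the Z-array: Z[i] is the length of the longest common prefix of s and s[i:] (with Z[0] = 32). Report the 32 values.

[32, 0, 1, 1, 1, 3, 0, 2, 0, 0, 0, 1, 1, 3, 0, 2, 0, 0, 0, 3, 0, 1, 0, 0, 1, 2, 0, 0, 0, 1, 0, 0]

Z[0]=32
i=1: i≥r, start 0; Z[1]=0
i=2: i≥r, start 0; Z[2]=1 extend→box=[2,3)
i=3: i≥r, start 0; Z[3]=1 extend→box=[3,4)
i=4: i≥r, start 0; Z[4]=1 extend→box=[4,5)
i=5: i≥r, start 0; Z[5]=3 extend→box=[5,8)
i=6: min(r-i=2, Z[1]=0)=0; Z[6]=0
i=7: min(r-i=1, Z[2]=1)=1; Z[7]=2 extend→box=[7,9)
i=8: min(r-i=1, Z[1]=0)=0; Z[8]=0
i=9: i≥r, start 0; Z[9]=0
i=10: i≥r, start 0; Z[10]=0
i=11: i≥r, start 0; Z[11]=1 extend→box=[11,12)
i=12: i≥r, start 0; Z[12]=1 extend→box=[12,13)
i=13: i≥r, start 0; Z[13]=3 extend→box=[13,16)
i=14: min(r-i=2, Z[1]=0)=0; Z[14]=0
i=15: min(r-i=1, Z[2]=1)=1; Z[15]=2 extend→box=[15,17)
i=16: min(r-i=1, Z[1]=0)=0; Z[16]=0
i=17: i≥r, start 0; Z[17]=0
i=18: i≥r, start 0; Z[18]=0
i=19: i≥r, start 0; Z[19]=3 extend→box=[19,22)
i=20: min(r-i=2, Z[1]=0)=0; Z[20]=0
i=21: min(r-i=1, Z[2]=1)=1; Z[21]=1
i=22: i≥r, start 0; Z[22]=0
i=23: i≥r, start 0; Z[23]=0
i=24: i≥r, start 0; Z[24]=1 extend→box=[24,25)
i=25: i≥r, start 0; Z[25]=2 extend→box=[25,27)
i=26: min(r-i=1, Z[1]=0)=0; Z[26]=0
i=27: i≥r, start 0; Z[27]=0
i=28: i≥r, start 0; Z[28]=0
i=29: i≥r, start 0; Z[29]=1 extend→box=[29,30)
i=30: i≥r, start 0; Z[30]=0
i=31: i≥r, start 0; Z[31]=0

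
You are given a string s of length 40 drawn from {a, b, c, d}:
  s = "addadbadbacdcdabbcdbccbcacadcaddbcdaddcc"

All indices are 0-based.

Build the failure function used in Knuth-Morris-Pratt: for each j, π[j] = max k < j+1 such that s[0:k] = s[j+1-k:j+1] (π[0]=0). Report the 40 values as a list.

π[0] = 0
j=1 s[j]='d': π[1]=0 (border '')
j=2 s[j]='d': π[2]=0 (border '')
j=3 s[j]='a': π[3]=1 (border 'a')
j=4 s[j]='d': π[4]=2 (border 'ad')
j=5 s[j]='b': k: 2→0; π[5]=0 (border '')
j=6 s[j]='a': π[6]=1 (border 'a')
j=7 s[j]='d': π[7]=2 (border 'ad')
j=8 s[j]='b': k: 2→0; π[8]=0 (border '')
j=9 s[j]='a': π[9]=1 (border 'a')
j=10 s[j]='c': k: 1→0; π[10]=0 (border '')
j=11 s[j]='d': π[11]=0 (border '')
j=12 s[j]='c': π[12]=0 (border '')
j=13 s[j]='d': π[13]=0 (border '')
j=14 s[j]='a': π[14]=1 (border 'a')
j=15 s[j]='b': k: 1→0; π[15]=0 (border '')
j=16 s[j]='b': π[16]=0 (border '')
j=17 s[j]='c': π[17]=0 (border '')
j=18 s[j]='d': π[18]=0 (border '')
j=19 s[j]='b': π[19]=0 (border '')
j=20 s[j]='c': π[20]=0 (border '')
j=21 s[j]='c': π[21]=0 (border '')
j=22 s[j]='b': π[22]=0 (border '')
j=23 s[j]='c': π[23]=0 (border '')
j=24 s[j]='a': π[24]=1 (border 'a')
j=25 s[j]='c': k: 1→0; π[25]=0 (border '')
j=26 s[j]='a': π[26]=1 (border 'a')
j=27 s[j]='d': π[27]=2 (border 'ad')
j=28 s[j]='c': k: 2→0; π[28]=0 (border '')
j=29 s[j]='a': π[29]=1 (border 'a')
j=30 s[j]='d': π[30]=2 (border 'ad')
j=31 s[j]='d': π[31]=3 (border 'add')
j=32 s[j]='b': k: 3→0; π[32]=0 (border '')
j=33 s[j]='c': π[33]=0 (border '')
j=34 s[j]='d': π[34]=0 (border '')
j=35 s[j]='a': π[35]=1 (border 'a')
j=36 s[j]='d': π[36]=2 (border 'ad')
j=37 s[j]='d': π[37]=3 (border 'add')
j=38 s[j]='c': k: 3→0; π[38]=0 (border '')
j=39 s[j]='c': π[39]=0 (border '')

[0, 0, 0, 1, 2, 0, 1, 2, 0, 1, 0, 0, 0, 0, 1, 0, 0, 0, 0, 0, 0, 0, 0, 0, 1, 0, 1, 2, 0, 1, 2, 3, 0, 0, 0, 1, 2, 3, 0, 0]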